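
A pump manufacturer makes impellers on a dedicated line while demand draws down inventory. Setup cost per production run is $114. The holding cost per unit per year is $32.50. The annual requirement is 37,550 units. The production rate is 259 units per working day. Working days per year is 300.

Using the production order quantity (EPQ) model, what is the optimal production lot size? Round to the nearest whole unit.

d = 37,550/300 = 125.1667 units/day;  effective holding cost H(1 − d/p) = 32.5·(1 − 125.1667/259) = 16.79376
Q* = √(2DS / H_eff) = √(2·37,550·114 / 16.79376) ≈ 714.00

714 units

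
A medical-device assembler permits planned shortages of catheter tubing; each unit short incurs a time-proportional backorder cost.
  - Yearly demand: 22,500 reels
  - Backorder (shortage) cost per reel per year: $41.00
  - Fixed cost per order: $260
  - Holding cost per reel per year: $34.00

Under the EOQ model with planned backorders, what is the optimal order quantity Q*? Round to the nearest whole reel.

Basic EOQ = √(2·22,500·260/34) = 586.615
Backorder adjustment √((H+b)/b) = √((34+41)/41) = 1.3525
Q* = 586.615 × 1.3525 ≈ 793.40

793 reels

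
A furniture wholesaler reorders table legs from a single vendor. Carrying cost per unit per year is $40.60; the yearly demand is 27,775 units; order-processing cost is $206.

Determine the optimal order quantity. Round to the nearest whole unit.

EOQ = √(2DS/H) = √(2 × 27,775 × 206 / 40.6)
    = √(281,854.68) ≈ 530.90

531 units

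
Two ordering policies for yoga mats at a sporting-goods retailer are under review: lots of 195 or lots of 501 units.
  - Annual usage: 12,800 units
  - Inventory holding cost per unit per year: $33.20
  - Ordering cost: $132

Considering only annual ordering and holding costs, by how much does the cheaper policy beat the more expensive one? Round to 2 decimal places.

For each Q, cost = (D/Q)·S + (Q/2)·H.
TC(195) = (12,800/195)×132 + (195/2)×33.2 = $11,901.62
TC(501) = (12,800/501)×132 + (501/2)×33.2 = $11,689.06
Lots of 501 are cheaper by $212.56.

$212.56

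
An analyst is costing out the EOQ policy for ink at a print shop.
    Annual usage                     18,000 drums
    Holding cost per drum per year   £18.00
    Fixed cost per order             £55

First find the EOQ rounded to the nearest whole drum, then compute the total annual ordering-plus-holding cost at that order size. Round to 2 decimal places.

£5,969.93

2DS/H = 2·18,000·55/18 = 110,000.00
EOQ = √110,000.00 ≈ 331.66 → Q = 332 drums
Ordering: D/Q × S = 18,000/332 × £55 = £2,981.93
Holding:  Q/2 × H = 332/2 × £18 = £2,988.00
Total = £2,981.93 + £2,988.00 = £5,969.93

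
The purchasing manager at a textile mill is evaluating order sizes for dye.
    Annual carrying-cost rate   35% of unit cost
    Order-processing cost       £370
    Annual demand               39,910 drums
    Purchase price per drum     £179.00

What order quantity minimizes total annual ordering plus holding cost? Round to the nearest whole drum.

H = i·C = 0.35 × £179 = £62.6500 per drum-year
Q* = √(2·D·S / H) = √(2·39,910·370 / 62.65) = √471,403.0 ≈ 686.59

687 drums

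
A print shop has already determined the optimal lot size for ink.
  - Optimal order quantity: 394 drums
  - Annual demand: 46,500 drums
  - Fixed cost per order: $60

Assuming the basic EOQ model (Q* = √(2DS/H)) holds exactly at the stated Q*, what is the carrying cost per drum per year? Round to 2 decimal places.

From Q* = √(2DS/H) ⇒ Q*² = 2DS/H.
H = 2DS / Q² = 2 × 46,500 × 60 / 394² = 35.9453

$35.95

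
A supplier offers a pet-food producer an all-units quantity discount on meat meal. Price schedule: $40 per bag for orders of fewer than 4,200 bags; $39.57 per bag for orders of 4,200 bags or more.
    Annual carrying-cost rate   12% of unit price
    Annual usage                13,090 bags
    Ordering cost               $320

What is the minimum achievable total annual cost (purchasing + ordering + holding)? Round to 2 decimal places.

H₁ = 12%×$40 = $4.8000;  H₂ = 12%×$39.57 = $4.7484
EOQ₁ = √(2×13,090×320/4.8000) = 1,321.11  (< 4,200, feasible at tier 1)
EOQ₂ = √(2×13,090×320/4.7484) = 1,328.27  (< 4,200 → use Q = 4,200 at tier-2 price)
TC(tier 1 (EOQ₁), Q≈1,321.1) = $529,941.33
TC(tier 2, Q≈4,200.0) = $528,940.27
Minimum at tier 2: $528,940.27

$528,940.27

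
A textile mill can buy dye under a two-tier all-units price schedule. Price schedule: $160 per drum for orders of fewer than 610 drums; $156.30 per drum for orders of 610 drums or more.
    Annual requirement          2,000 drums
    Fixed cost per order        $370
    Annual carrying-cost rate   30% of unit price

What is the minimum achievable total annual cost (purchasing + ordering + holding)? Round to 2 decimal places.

H₁ = 30%×$160 = $48.0000;  H₂ = 30%×$156.30 = $46.8900
EOQ₁ = √(2×2,000×370/48.0000) = 175.59  (< 610, feasible at tier 1)
EOQ₂ = √(2×2,000×370/46.8900) = 177.66  (< 610 → use Q = 610 at tier-2 price)
TC(tier 1 (EOQ₁), Q≈175.6) = $328,428.52
TC(tier 2, Q≈610.0) = $328,114.56
Minimum at tier 2: $328,114.56

$328,114.56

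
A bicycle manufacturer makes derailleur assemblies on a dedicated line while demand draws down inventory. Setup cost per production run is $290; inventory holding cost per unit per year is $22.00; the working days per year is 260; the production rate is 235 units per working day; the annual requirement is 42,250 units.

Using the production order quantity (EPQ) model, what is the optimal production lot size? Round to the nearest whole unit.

d = 42,250/260 = 162.5000 units/day;  effective holding cost H(1 − d/p) = 22·(1 − 162.5000/235) = 6.78723
Q* = √(2DS / H_eff) = √(2·42,250·290 / 6.78723) ≈ 1,900.12

1,900 units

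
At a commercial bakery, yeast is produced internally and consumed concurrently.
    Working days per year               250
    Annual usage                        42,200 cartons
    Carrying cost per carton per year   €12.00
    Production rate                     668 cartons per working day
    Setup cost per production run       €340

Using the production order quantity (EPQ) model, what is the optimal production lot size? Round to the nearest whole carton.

d = 42,200/250 = 168.8000 cartons/day;  effective holding cost H(1 − d/p) = 12·(1 − 168.8000/668) = 8.96766
Q* = √(2DS / H_eff) = √(2·42,200·340 / 8.96766) ≈ 1,788.84

1,789 cartons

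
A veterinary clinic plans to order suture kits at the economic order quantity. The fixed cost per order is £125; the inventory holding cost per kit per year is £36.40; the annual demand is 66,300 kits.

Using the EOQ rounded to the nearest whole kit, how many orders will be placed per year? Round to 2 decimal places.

Q* = √(2·D·S / H) = √(2·66,300·125 / 36.4) = √455,357.1 ≈ 674.80 → Q = 675
N = D/Q = 66,300/675 ≈ 98.222 orders/yr

98.22 orders per year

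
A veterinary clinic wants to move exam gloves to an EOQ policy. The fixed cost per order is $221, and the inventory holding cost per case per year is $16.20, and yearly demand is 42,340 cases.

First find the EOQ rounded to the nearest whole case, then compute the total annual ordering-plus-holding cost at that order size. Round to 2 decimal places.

$17,411.82

2DS/H = 2·42,340·221/16.2 = 1,155,202.47
EOQ = √1,155,202.47 ≈ 1,074.80 → Q = 1,075 cases
Orders/yr = 42,340/1,075 = 39.386; ordering cost = 39.386 × $221 = $8,704.32
Average inventory = 1,075/2 = 537.5; holding cost = 537.5 × $16.2 = $8,707.50
Total = $8,704.32 + $8,707.50 = $17,411.82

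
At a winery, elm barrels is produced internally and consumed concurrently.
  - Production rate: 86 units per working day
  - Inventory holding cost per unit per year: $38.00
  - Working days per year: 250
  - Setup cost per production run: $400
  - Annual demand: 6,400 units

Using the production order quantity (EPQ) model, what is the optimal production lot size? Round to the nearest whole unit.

Daily demand d = 6,400/250 = 25.600; p = 86; 1 − d/p = 0.70233
EPQ = √(2DS / (H(1 − d/p)))
    = √(2 × 6,400 × 400 / (38 × 0.70233)) ≈ 438.00

438 units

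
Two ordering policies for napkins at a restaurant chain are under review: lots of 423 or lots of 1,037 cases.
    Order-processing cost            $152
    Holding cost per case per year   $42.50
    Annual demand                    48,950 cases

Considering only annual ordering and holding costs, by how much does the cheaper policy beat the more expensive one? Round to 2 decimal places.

TC(Q) = (D/Q)S + (Q/2)H
TC(423) = (48,950/423)×152 + (423/2)×42.5 = $26,578.35
TC(1,037) = (48,950/1,037)×152 + (1,037/2)×42.5 = $29,211.18
|ΔTC| = |$26,578.35 − $29,211.18| = $2,632.83

$2,632.83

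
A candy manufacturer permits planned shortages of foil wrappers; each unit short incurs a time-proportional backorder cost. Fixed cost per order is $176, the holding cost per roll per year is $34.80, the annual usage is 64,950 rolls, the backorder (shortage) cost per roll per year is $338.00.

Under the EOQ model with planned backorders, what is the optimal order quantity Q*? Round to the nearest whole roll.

Q* = √(2DS/H) · √((H + b)/b)
   = √(2 × 64,950 × 176 / 34.8) · √((34.8 + 338) / 338)
   = 810.534 × 1.0502 ≈ 851.24

851 rolls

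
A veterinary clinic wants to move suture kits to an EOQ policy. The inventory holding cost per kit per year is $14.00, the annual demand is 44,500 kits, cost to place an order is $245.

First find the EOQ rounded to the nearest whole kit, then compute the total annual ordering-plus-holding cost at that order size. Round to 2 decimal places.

Q* = √(2·D·S / H) = √(2·44,500·245 / 14) = √1,557,500.0 ≈ 1,248.00 → Q = 1,248 kits
Ordering: D/Q × S = 44,500/1,248 × $245 = $8,735.98
Holding:  Q/2 × H = 1,248/2 × $14 = $8,736.00
Total = $8,735.98 + $8,736.00 = $17,471.98

$17,471.98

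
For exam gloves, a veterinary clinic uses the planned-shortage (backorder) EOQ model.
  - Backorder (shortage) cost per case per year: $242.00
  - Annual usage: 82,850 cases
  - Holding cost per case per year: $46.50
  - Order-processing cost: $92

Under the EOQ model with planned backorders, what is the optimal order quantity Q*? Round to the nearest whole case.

625 cases

Q* = √(2DS/H) · √((H + b)/b)
   = √(2 × 82,850 × 92 / 46.5) · √((46.5 + 242) / 242)
   = 572.570 × 1.0919 ≈ 625.16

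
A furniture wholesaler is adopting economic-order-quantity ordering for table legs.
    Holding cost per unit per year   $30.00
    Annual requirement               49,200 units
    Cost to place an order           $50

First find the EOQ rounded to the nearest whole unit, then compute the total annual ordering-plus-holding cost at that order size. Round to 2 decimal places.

$12,149.07

Optimal lot size Q* = (2 × 49,200 × $50 / $30)^½ ≈ 404.97 → Q = 405 units
Annual ordering cost = (D/Q)·S = (49,200/405) × 50 = $6,074.07
Annual holding cost  = (Q/2)·H = (405/2) × 30 = $6,075.00
Total = $6,074.07 + $6,075.00 = $12,149.07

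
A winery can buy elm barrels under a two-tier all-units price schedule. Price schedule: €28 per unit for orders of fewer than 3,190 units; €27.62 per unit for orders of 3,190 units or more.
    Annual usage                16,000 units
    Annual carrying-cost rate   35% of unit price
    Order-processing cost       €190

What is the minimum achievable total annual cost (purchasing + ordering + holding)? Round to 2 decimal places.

H₁ = 35%×€28 = €9.8000;  H₂ = 35%×€27.62 = €9.6670
EOQ₁ = √(2×16,000×190/9.8000) = 787.66  (< 3,190, feasible at tier 1)
EOQ₂ = √(2×16,000×190/9.6670) = 793.06  (< 3,190 → use Q = 3,190 at tier-2 price)
TC(tier 1 (EOQ₁), Q≈787.7) = €455,719.07
TC(tier 2, Q≈3,190.0) = €458,291.84
Minimum at tier 1 (EOQ₁): €455,719.07

€455,719.07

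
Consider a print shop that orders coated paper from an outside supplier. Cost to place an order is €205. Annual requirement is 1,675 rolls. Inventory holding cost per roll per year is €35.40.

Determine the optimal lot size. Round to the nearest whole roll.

EOQ = √(2DS/H) = √(2 × 1,675 × 205 / 35.4)
    = √(19,399.72) ≈ 139.28

139 rolls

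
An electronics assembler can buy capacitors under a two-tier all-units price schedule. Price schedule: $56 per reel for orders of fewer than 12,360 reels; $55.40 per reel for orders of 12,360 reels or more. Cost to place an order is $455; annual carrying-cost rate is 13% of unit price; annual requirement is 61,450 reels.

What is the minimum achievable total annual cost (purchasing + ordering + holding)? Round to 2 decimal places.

$3,451,100.48

H₁ = 13%×$56 = $7.2800;  H₂ = 13%×$55.40 = $7.2020
EOQ₁ = √(2×61,450×455/7.2800) = 2,771.51  (< 12,360, feasible at tier 1)
EOQ₂ = √(2×61,450×455/7.2020) = 2,786.47  (< 12,360 → use Q = 12,360 at tier-2 price)
TC(tier 1 (EOQ₁), Q≈2,771.5) = $3,461,376.57
TC(tier 2, Q≈12,360.0) = $3,451,100.48
Minimum at tier 2: $3,451,100.48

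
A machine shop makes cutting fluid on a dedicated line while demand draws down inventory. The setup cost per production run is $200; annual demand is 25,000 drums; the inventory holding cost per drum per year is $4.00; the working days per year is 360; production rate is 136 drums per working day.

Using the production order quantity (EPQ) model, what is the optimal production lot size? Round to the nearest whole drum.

2,260 drums

Daily demand d = 25,000/360 = 69.444; p = 136; 1 − d/p = 0.48938
EPQ = √(2DS / (H(1 − d/p)))
    = √(2 × 25,000 × 200 / (4 × 0.48938)) ≈ 2,260.20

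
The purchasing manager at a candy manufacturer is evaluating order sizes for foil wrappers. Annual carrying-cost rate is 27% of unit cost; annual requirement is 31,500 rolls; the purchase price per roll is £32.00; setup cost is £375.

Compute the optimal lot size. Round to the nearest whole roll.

1,654 rolls

H = i·C = 0.27 × £32 = £8.6400 per roll-year
Q* = √(2·D·S / H) = √(2·31,500·375 / 8.64) = √2,734,375.0 ≈ 1,653.59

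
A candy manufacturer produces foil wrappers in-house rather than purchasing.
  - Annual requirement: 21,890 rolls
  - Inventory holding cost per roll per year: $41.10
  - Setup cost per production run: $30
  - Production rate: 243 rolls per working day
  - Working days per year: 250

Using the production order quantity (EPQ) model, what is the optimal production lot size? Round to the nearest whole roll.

d = 21,890/250 = 87.5600 rolls/day;  effective holding cost H(1 − d/p) = 41.1·(1 − 87.5600/243) = 26.29047
Q* = √(2DS / H_eff) = √(2·21,890·30 / 26.29047) ≈ 223.51

224 rolls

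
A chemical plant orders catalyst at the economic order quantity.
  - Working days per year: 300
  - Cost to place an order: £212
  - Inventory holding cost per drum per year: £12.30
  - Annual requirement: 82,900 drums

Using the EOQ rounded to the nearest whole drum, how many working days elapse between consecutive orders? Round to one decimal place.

6.1 days

Optimal lot size Q* = (2 × 82,900 × £212 / £12.3)^½ ≈ 1,690.47 → Q = 1,690 drums
T = Q/D × 300 days = 1,690/82,900 × 300 = 6.116 days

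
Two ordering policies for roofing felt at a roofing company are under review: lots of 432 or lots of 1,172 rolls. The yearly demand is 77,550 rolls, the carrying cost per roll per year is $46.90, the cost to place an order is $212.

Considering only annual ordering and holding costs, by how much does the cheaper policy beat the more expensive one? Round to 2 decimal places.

TC(Q) = (D/Q)S + (Q/2)H
TC(432) = (77,550/432)×212 + (432/2)×46.9 = $48,187.34
TC(1,172) = (77,550/1,172)×212 + (1,172/2)×46.9 = $41,511.22
|ΔTC| = |$48,187.34 − $41,511.22| = $6,676.13

$6,676.13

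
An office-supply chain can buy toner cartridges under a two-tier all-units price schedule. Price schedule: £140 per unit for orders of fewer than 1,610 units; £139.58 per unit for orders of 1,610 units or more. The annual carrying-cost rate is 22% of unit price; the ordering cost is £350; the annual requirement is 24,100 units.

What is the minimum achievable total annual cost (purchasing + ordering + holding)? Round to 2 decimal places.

H₁ = 22%×£140 = £30.8000;  H₂ = 22%×£139.58 = £30.7076
EOQ₁ = √(2×24,100×350/30.8000) = 740.09  (< 1,610, feasible at tier 1)
EOQ₂ = √(2×24,100×350/30.7076) = 741.20  (< 1,610 → use Q = 1,610 at tier-2 price)
TC(tier 1 (EOQ₁), Q≈740.1) = £3,396,794.65
TC(tier 2, Q≈1,610.0) = £3,393,836.75
Minimum at tier 2: £3,393,836.75

£3,393,836.75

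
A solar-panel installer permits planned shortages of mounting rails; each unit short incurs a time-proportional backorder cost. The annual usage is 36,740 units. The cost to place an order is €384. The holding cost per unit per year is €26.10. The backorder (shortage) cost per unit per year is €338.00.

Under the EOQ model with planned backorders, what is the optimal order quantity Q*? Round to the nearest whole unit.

1,079 units

Q* = √(2DS/H) · √((H + b)/b)
   = √(2 × 36,740 × 384 / 26.1) · √((26.1 + 338) / 338)
   = 1,039.752 × 1.0379 ≈ 1,079.15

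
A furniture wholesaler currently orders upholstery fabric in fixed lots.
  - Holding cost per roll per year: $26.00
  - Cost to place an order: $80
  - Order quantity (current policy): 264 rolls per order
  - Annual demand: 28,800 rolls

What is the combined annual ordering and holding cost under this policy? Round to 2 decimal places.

$12,159.27

Orders/yr = 28,800/264 = 109.091; ordering cost = 109.091 × $80 = $8,727.27
Average inventory = 264/2 = 132; holding cost = 132 × $26 = $3,432.00
Total = $8,727.27 + $3,432.00 = $12,159.27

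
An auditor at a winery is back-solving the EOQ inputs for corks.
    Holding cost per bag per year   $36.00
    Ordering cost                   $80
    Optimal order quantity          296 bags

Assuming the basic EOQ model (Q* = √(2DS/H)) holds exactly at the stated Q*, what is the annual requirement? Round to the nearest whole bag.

Since Q* = (2DS/H)^½, squaring gives Q*²·H = 2DS.
D = Q²H / (2S) = 296² × 36 / (2 × 80) = 19,713.60

19,714 bags per year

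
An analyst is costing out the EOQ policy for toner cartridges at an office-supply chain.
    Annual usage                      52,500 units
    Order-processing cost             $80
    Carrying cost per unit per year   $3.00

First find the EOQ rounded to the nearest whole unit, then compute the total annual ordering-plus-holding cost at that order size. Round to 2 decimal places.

$5,019.96

Q* = √(2·D·S / H) = √(2·52,500·80 / 3) = √2,800,000.0 ≈ 1,673.32 → Q = 1,673 units
Ordering: D/Q × S = 52,500/1,673 × $80 = $2,510.46
Holding:  Q/2 × H = 1,673/2 × $3 = $2,509.50
Total = $2,510.46 + $2,509.50 = $5,019.96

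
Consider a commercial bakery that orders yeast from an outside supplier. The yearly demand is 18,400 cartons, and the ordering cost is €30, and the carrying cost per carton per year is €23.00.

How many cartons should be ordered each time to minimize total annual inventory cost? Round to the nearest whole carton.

2DS/H = 2·18,400·30/23 = 48,000.00
EOQ = √48,000.00 ≈ 219.09

219 cartons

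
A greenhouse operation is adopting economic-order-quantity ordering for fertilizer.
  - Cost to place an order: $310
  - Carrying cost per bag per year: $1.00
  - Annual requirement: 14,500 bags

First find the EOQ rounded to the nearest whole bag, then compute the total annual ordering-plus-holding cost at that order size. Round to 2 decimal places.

Q* = √(2·D·S / H) = √(2·14,500·310 / 1) = √8,990,000.0 ≈ 2,998.33 → Q = 2,998 bags
Ordering: D/Q × S = 14,500/2,998 × $310 = $1,499.33
Holding:  Q/2 × H = 2,998/2 × $1 = $1,499.00
Total = $1,499.33 + $1,499.00 = $2,998.33

$2,998.33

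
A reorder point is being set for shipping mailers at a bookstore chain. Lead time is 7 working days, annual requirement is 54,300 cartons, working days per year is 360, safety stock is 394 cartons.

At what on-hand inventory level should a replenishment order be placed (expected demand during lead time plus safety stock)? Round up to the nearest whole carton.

Daily demand d = 54,300 / 360 = 150.833 cartons/day
Demand during lead time = 150.833 × 7 = 1,055.83
Reorder point = 1,055.83 + 394 = 1,449.83 → round up

1,450 cartons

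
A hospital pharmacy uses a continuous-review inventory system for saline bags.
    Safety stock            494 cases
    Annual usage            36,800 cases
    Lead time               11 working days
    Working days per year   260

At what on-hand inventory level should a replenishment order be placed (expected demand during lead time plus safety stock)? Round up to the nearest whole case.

Daily demand d = 36,800 / 260 = 141.538 cases/day
Demand during lead time = 141.538 × 11 = 1,556.92
Reorder point = 1,556.92 + 494 = 2,050.92 → round up

2,051 cases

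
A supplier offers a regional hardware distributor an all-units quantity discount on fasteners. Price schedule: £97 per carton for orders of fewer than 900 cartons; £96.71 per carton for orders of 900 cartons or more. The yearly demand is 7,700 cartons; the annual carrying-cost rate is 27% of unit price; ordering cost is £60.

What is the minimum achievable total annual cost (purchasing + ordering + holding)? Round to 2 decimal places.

£751,819.30

H₁ = 27%×£97 = £26.1900;  H₂ = 27%×£96.71 = £26.1117
EOQ₁ = √(2×7,700×60/26.1900) = 187.83  (< 900, feasible at tier 1)
EOQ₂ = √(2×7,700×60/26.1117) = 188.11  (< 900 → use Q = 900 at tier-2 price)
TC(tier 1 (EOQ₁), Q≈187.8) = £751,819.30
TC(tier 2, Q≈900.0) = £756,930.60
Minimum at tier 1 (EOQ₁): £751,819.30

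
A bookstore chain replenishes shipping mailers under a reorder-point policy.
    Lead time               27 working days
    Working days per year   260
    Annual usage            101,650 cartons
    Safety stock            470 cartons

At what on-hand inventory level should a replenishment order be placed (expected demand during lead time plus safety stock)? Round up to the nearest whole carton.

Daily demand d = 101,650 / 260 = 390.962 cartons/day
Demand during lead time = 390.962 × 27 = 10,555.96
Reorder point = 10,555.96 + 470 = 11,025.96 → round up

11,026 cartons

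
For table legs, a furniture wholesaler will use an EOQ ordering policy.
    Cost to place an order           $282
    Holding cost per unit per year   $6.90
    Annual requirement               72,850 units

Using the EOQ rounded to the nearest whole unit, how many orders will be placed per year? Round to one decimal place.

29.9 orders per year

Optimal lot size Q* = (2 × 72,850 × $282 / $6.9)^½ ≈ 2,440.22 → Q = 2,440
N = D/Q = 72,850/2,440 ≈ 29.857 orders/yr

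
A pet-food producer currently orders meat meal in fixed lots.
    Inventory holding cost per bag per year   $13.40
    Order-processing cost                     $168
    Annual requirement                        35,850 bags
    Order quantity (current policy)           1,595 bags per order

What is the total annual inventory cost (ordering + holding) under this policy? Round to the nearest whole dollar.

$14,463

Orders/yr = 35,850/1,595 = 22.476; ordering cost = 22.476 × $168 = $3,776.05
Average inventory = 1,595/2 = 797.5; holding cost = 797.5 × $13.4 = $10,686.50
Total = $3,776.05 + $10,686.50 = $14,462.55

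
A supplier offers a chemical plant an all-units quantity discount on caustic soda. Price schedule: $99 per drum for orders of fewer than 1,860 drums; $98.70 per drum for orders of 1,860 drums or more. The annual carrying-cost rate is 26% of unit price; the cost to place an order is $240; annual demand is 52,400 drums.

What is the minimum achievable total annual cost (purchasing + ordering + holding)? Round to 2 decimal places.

H₁ = 26%×$99 = $25.7400;  H₂ = 26%×$98.70 = $25.6620
EOQ₁ = √(2×52,400×240/25.7400) = 988.51  (< 1,860, feasible at tier 1)
EOQ₂ = √(2×52,400×240/25.6620) = 990.01  (< 1,860 → use Q = 1,860 at tier-2 price)
TC(tier 1 (EOQ₁), Q≈988.5) = $5,213,044.30
TC(tier 2, Q≈1,860.0) = $5,202,506.95
Minimum at tier 2: $5,202,506.95

$5,202,506.95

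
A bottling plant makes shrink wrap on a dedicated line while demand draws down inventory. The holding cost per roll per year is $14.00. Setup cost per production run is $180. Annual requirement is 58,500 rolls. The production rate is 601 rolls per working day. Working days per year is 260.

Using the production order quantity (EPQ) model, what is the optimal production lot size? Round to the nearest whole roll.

Daily demand d = 58,500/260 = 225.000; p = 601; 1 − d/p = 0.62562
EPQ = √(2DS / (H(1 − d/p)))
    = √(2 × 58,500 × 180 / (14 × 0.62562)) ≈ 1,550.63

1,551 rolls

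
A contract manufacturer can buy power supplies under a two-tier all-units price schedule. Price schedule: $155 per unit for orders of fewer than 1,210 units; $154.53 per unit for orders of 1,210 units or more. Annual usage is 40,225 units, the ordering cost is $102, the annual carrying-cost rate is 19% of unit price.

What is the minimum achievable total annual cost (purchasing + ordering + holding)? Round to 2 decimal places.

H₁ = 19%×$155 = $29.4500;  H₂ = 19%×$154.53 = $29.3607
EOQ₁ = √(2×40,225×102/29.4500) = 527.86  (< 1,210, feasible at tier 1)
EOQ₂ = √(2×40,225×102/29.3607) = 528.66  (< 1,210 → use Q = 1,210 at tier-2 price)
TC(tier 1 (EOQ₁), Q≈527.9) = $6,250,420.54
TC(tier 2, Q≈1,210.0) = $6,237,123.34
Minimum at tier 2: $6,237,123.34

$6,237,123.34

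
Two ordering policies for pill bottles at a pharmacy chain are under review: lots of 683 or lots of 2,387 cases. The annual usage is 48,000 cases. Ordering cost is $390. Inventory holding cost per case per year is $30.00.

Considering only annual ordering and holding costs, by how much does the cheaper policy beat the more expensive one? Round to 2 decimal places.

TC(Q) = (D/Q)S + (Q/2)H
TC(683) = (48,000/683)×390 + (683/2)×30 = $37,653.49
TC(2,387) = (48,000/2,387)×390 + (2,387/2)×30 = $43,647.48
|ΔTC| = |$37,653.49 − $43,647.48| = $5,993.99

$5,993.99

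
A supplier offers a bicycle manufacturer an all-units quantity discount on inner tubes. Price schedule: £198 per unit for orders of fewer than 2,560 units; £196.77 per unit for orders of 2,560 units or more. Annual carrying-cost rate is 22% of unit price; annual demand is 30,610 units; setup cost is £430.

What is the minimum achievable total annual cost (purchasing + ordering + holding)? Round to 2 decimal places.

H₁ = 22%×£198 = £43.5600;  H₂ = 22%×£196.77 = £43.2894
EOQ₁ = √(2×30,610×430/43.5600) = 777.39  (< 2,560, feasible at tier 1)
EOQ₂ = √(2×30,610×430/43.2894) = 779.81  (< 2,560 → use Q = 2,560 at tier-2 price)
TC(tier 1 (EOQ₁), Q≈777.4) = £6,094,642.95
TC(tier 2, Q≈2,560.0) = £6,083,681.66
Minimum at tier 2: £6,083,681.66

£6,083,681.66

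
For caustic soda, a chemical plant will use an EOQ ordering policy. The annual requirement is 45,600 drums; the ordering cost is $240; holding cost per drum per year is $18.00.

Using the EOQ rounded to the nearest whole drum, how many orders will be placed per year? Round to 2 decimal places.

EOQ = √(2DS/H) = √(2 × 45,600 × 240 / 18)
    = √(1,216,000.00) ≈ 1,102.72 → Q = 1,103
Orders per year = D/Q = 45,600 / 1,103 = 41.342

41.34 orders per year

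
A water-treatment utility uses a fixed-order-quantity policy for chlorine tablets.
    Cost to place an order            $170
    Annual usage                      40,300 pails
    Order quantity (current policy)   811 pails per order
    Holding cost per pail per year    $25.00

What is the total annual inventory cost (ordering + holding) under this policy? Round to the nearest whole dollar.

$18,585

Ordering: D/Q × S = 40,300/811 × $170 = $8,447.60
Holding:  Q/2 × H = 811/2 × $25 = $10,137.50
Total = $8,447.60 + $10,137.50 = $18,585.10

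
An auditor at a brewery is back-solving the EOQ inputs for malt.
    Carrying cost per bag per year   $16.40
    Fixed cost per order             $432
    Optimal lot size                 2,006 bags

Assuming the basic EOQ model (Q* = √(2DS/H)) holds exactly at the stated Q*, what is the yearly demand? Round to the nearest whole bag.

76,382 bags per year

From Q* = √(2DS/H) ⇒ Q*² = 2DS/H.
D = Q²H / (2S) = 2,006² × 16.4 / (2 × 432) = 76,382.16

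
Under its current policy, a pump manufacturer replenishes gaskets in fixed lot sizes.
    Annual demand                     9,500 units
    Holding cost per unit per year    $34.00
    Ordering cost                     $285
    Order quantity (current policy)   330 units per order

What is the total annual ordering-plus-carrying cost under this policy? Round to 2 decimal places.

Orders/yr = 9,500/330 = 28.788; ordering cost = 28.788 × $285 = $8,204.55
Average inventory = 330/2 = 165; holding cost = 165 × $34 = $5,610.00
Total = $8,204.55 + $5,610.00 = $13,814.55

$13,814.55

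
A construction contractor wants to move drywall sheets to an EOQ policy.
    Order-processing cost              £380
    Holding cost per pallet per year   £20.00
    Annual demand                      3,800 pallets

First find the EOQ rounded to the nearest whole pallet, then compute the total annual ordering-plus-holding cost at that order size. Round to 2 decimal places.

£7,600.00

2DS/H = 2·3,800·380/20 = 144,400.00
EOQ = √144,400.00 ≈ 380.00 → Q = 380 pallets
Orders/yr = 3,800/380 = 10.000; ordering cost = 10.000 × £380 = £3,800.00
Average inventory = 380/2 = 190; holding cost = 190 × £20 = £3,800.00
Total = £3,800.00 + £3,800.00 = £7,600.00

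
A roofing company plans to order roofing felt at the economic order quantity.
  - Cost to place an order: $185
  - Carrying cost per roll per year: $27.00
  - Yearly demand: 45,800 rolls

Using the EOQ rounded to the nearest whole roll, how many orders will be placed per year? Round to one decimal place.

Q* = √(2·D·S / H) = √(2·45,800·185 / 27) = √627,629.6 ≈ 792.23 → Q = 792
Orders per year = D/Q = 45,800 / 792 = 57.828

57.8 orders per year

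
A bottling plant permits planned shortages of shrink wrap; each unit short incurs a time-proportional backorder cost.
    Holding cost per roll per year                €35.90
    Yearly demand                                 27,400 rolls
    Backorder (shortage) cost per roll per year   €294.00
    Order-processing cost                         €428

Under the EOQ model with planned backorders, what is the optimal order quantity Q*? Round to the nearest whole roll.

856 rolls

Basic EOQ = √(2·27,400·428/35.9) = 808.286
Backorder adjustment √((H+b)/b) = √((35.9+294)/294) = 1.0593
Q* = 808.286 × 1.0593 ≈ 856.21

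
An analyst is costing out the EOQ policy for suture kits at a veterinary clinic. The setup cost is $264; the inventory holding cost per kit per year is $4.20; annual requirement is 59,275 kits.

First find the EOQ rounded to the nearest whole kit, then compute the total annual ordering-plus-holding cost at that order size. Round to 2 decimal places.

Q* = √(2·D·S / H) = √(2·59,275·264 / 4.2) = √7,451,714.3 ≈ 2,729.78 → Q = 2,730 kits
Ordering: D/Q × S = 59,275/2,730 × $264 = $5,732.09
Holding:  Q/2 × H = 2,730/2 × $4.2 = $5,733.00
Total = $5,732.09 + $5,733.00 = $11,465.09

$11,465.09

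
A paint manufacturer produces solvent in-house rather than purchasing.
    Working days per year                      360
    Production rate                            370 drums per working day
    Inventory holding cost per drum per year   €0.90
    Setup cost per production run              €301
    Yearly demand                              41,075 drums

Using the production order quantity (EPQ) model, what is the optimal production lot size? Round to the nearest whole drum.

Daily demand d = 41,075/360 = 114.097; p = 370; 1 − d/p = 0.69163
EPQ = √(2DS / (H(1 − d/p)))
    = √(2 × 41,075 × 301 / (0.9 × 0.69163)) ≈ 6,302.74

6,303 drums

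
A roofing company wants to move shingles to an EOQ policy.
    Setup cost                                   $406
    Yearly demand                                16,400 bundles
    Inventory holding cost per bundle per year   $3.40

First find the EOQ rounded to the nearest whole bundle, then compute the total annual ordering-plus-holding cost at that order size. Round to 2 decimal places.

Q* = √(2·D·S / H) = √(2·16,400·406 / 3.4) = √3,916,705.9 ≈ 1,979.07 → Q = 1,979 bundles
Orders/yr = 16,400/1,979 = 8.287; ordering cost = 8.287 × $406 = $3,364.53
Average inventory = 1,979/2 = 989.5; holding cost = 989.5 × $3.4 = $3,364.30
Total = $3,364.53 + $3,364.30 = $6,728.83

$6,728.83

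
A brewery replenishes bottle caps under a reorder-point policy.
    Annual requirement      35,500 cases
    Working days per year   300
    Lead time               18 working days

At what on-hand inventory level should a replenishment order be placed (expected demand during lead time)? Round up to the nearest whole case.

Daily demand d = 35,500 / 300 = 118.333 cases/day
Demand during lead time = 118.333 × 18 = 2,130.00
Reorder point = 2,130.00 → round up

2,130 cases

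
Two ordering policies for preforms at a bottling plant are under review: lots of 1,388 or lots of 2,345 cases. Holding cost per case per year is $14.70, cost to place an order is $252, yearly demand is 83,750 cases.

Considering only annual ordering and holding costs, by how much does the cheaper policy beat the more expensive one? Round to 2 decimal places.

For each Q, cost = (D/Q)·S + (Q/2)·H.
TC(1,388) = (83,750/1,388)×252 + (1,388/2)×14.7 = $25,407.13
TC(2,345) = (83,750/2,345)×252 + (2,345/2)×14.7 = $26,235.75
Lots of 1,388 are cheaper by $828.62.

$828.62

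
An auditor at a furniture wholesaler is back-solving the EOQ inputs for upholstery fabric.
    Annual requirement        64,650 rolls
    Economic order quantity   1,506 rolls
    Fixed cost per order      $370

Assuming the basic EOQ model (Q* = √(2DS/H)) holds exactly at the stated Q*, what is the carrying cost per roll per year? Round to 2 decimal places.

$21.09

From Q* = √(2DS/H) ⇒ Q*² = 2DS/H.
H = 2DS / Q² = 2 × 64,650 × 370 / 1,506² = 21.0936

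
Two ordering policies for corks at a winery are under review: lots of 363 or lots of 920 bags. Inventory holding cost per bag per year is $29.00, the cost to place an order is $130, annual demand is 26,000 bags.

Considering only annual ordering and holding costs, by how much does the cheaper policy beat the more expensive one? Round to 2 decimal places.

$2,439.12

For each Q, cost = (D/Q)·S + (Q/2)·H.
TC(363) = (26,000/363)×130 + (363/2)×29 = $14,574.79
TC(920) = (26,000/920)×130 + (920/2)×29 = $17,013.91
Cheaper: Q = 363.  Difference = $2,439.12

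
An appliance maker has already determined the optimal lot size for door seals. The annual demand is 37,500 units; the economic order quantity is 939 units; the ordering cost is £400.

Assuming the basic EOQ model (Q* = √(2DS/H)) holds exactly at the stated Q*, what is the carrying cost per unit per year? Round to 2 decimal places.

Since Q* = (2DS/H)^½, squaring gives Q*²·H = 2DS.
H = 2DS / Q² = 2 × 37,500 × 400 / 939² = 34.0244

£34.02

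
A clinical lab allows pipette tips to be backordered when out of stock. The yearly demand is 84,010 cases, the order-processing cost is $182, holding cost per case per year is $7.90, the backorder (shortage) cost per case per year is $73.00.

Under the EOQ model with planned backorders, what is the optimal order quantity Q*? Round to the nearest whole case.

2,071 cases

Q* = √(2DS/H) · √((H + b)/b)
   = √(2 × 84,010 × 182 / 7.9) · √((7.9 + 73) / 73)
   = 1,967.445 × 1.0527 ≈ 2,071.17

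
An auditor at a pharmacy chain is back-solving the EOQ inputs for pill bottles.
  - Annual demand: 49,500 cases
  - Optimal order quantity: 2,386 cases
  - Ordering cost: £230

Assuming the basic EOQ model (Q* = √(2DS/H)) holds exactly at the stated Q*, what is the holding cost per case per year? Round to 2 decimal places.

£4.00

From Q* = √(2DS/H) ⇒ Q*² = 2DS/H.
H = 2DS / Q² = 2 × 49,500 × 230 / 2,386² = 3.9997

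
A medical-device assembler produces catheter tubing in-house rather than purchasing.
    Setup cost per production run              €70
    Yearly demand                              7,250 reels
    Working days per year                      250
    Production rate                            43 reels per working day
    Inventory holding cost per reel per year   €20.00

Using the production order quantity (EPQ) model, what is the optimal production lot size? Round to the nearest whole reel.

d = 7,250/250 = 29.0000 reels/day;  effective holding cost H(1 − d/p) = 20·(1 − 29.0000/43) = 6.51163
Q* = √(2DS / H_eff) = √(2·7,250·70 / 6.51163) ≈ 394.81

395 reels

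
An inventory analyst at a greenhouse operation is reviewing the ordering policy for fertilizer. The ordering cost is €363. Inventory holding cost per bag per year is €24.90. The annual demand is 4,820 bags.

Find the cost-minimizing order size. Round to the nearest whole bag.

375 bags

2DS/H = 2·4,820·363/24.9 = 140,534.94
EOQ = √140,534.94 ≈ 374.88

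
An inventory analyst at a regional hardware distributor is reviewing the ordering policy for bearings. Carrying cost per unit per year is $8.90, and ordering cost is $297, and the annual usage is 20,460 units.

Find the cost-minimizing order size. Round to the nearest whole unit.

2DS/H = 2·20,460·297/8.9 = 1,365,532.58
EOQ = √1,365,532.58 ≈ 1,168.56

1,169 units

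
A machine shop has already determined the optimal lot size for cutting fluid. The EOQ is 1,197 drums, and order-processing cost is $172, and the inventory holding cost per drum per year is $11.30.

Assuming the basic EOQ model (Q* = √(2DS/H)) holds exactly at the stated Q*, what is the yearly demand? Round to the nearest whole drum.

47,066 drums per year

EOQ relation: Q² = 2DS/H, so rearrange for the unknown.
D = Q²H / (2S) = 1,197² × 11.3 / (2 × 172) = 47,066.11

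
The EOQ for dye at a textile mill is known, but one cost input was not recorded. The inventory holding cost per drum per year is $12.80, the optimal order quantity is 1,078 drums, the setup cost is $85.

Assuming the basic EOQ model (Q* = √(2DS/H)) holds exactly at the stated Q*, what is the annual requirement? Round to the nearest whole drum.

From Q* = √(2DS/H) ⇒ Q*² = 2DS/H.
D = Q²H / (2S) = 1,078² × 12.8 / (2 × 85) = 87,498.09

87,498 drums per year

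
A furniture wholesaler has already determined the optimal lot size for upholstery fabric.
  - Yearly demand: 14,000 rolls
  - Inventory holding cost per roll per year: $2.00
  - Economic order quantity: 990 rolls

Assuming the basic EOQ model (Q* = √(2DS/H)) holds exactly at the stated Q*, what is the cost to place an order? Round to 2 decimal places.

EOQ relation: Q² = 2DS/H, so rearrange for the unknown.
S = Q²H / (2D) = 990² × 2 / (2 × 14,000) = 70.0071

$70.01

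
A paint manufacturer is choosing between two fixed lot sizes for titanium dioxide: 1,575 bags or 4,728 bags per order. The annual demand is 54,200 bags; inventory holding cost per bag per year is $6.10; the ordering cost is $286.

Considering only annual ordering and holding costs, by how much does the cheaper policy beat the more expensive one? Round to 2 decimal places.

Annual cost at Q: ordering D·S/Q plus holding Q·H/2.
TC(1,575) = (54,200/1,575)×286 + (1,575/2)×6.1 = $14,645.78
TC(4,728) = (54,200/4,728)×286 + (4,728/2)×6.1 = $17,699.00
Cheaper: Q = 1,575.  Difference = $3,053.21

$3,053.21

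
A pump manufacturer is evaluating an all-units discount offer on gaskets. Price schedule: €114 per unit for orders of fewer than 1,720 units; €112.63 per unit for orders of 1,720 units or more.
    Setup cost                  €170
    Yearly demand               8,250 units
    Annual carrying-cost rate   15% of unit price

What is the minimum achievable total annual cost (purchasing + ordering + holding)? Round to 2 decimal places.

€944,542.18

H₁ = 15%×€114 = €17.1000;  H₂ = 15%×€112.63 = €16.8945
EOQ₁ = √(2×8,250×170/17.1000) = 405.01  (< 1,720, feasible at tier 1)
EOQ₂ = √(2×8,250×170/16.8945) = 407.47  (< 1,720 → use Q = 1,720 at tier-2 price)
TC(tier 1 (EOQ₁), Q≈405.0) = €947,425.71
TC(tier 2, Q≈1,720.0) = €944,542.18
Minimum at tier 2: €944,542.18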